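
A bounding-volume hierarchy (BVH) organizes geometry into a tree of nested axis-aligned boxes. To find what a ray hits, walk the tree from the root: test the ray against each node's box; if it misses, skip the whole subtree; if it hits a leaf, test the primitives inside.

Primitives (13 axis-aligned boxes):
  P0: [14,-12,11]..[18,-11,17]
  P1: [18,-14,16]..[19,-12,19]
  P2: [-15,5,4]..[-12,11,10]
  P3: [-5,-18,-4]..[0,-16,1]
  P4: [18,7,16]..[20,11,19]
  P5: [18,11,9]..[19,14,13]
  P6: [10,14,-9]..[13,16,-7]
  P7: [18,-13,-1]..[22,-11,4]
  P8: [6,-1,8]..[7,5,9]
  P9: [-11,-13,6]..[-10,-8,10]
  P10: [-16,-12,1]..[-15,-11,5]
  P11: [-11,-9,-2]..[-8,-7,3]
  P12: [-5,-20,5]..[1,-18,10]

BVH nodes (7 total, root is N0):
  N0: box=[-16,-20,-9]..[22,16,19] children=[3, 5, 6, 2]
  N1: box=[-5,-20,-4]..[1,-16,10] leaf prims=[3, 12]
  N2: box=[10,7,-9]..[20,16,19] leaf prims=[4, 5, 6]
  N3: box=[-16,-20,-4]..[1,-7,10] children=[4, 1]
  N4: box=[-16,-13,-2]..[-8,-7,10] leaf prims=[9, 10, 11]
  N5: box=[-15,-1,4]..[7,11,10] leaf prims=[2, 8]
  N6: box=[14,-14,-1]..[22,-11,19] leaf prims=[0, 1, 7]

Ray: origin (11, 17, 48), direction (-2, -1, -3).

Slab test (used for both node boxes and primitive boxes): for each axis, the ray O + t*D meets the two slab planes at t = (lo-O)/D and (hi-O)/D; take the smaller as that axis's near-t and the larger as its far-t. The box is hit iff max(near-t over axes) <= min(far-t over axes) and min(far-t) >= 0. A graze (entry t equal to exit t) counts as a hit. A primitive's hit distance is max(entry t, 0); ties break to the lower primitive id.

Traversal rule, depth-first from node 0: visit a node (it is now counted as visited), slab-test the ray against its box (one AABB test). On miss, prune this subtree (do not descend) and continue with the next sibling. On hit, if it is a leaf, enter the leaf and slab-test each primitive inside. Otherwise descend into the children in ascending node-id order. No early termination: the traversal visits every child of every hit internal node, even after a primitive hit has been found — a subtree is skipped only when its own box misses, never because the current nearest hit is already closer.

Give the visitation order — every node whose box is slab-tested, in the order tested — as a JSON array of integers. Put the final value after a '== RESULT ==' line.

Walk:
N0 x:[-11/2,27/2] y:[1,37] z:[29/3,19] -> hit [29/3,27/2], descend [2, 3, 5, 6]
  N2 x:[-9/2,1/2] y:[1,10] z:[29/3,19] -> miss, prune
  N3 x:[5,27/2] y:[24,37] z:[38/3,52/3] -> miss, prune
  N5 x:[2,13] y:[6,18] z:[38/3,44/3] -> hit [38/3,13] leaf, test {P2(miss), P8(miss)}
  N6 x:[-11/2,-3/2] y:[28,31] z:[29/3,49/3] -> miss, prune

Visited [0, 2, 3, 5, 6]. Tests: 5 box, 1 leaf. Nearest: miss.

== RESULT ==
[0, 2, 3, 5, 6]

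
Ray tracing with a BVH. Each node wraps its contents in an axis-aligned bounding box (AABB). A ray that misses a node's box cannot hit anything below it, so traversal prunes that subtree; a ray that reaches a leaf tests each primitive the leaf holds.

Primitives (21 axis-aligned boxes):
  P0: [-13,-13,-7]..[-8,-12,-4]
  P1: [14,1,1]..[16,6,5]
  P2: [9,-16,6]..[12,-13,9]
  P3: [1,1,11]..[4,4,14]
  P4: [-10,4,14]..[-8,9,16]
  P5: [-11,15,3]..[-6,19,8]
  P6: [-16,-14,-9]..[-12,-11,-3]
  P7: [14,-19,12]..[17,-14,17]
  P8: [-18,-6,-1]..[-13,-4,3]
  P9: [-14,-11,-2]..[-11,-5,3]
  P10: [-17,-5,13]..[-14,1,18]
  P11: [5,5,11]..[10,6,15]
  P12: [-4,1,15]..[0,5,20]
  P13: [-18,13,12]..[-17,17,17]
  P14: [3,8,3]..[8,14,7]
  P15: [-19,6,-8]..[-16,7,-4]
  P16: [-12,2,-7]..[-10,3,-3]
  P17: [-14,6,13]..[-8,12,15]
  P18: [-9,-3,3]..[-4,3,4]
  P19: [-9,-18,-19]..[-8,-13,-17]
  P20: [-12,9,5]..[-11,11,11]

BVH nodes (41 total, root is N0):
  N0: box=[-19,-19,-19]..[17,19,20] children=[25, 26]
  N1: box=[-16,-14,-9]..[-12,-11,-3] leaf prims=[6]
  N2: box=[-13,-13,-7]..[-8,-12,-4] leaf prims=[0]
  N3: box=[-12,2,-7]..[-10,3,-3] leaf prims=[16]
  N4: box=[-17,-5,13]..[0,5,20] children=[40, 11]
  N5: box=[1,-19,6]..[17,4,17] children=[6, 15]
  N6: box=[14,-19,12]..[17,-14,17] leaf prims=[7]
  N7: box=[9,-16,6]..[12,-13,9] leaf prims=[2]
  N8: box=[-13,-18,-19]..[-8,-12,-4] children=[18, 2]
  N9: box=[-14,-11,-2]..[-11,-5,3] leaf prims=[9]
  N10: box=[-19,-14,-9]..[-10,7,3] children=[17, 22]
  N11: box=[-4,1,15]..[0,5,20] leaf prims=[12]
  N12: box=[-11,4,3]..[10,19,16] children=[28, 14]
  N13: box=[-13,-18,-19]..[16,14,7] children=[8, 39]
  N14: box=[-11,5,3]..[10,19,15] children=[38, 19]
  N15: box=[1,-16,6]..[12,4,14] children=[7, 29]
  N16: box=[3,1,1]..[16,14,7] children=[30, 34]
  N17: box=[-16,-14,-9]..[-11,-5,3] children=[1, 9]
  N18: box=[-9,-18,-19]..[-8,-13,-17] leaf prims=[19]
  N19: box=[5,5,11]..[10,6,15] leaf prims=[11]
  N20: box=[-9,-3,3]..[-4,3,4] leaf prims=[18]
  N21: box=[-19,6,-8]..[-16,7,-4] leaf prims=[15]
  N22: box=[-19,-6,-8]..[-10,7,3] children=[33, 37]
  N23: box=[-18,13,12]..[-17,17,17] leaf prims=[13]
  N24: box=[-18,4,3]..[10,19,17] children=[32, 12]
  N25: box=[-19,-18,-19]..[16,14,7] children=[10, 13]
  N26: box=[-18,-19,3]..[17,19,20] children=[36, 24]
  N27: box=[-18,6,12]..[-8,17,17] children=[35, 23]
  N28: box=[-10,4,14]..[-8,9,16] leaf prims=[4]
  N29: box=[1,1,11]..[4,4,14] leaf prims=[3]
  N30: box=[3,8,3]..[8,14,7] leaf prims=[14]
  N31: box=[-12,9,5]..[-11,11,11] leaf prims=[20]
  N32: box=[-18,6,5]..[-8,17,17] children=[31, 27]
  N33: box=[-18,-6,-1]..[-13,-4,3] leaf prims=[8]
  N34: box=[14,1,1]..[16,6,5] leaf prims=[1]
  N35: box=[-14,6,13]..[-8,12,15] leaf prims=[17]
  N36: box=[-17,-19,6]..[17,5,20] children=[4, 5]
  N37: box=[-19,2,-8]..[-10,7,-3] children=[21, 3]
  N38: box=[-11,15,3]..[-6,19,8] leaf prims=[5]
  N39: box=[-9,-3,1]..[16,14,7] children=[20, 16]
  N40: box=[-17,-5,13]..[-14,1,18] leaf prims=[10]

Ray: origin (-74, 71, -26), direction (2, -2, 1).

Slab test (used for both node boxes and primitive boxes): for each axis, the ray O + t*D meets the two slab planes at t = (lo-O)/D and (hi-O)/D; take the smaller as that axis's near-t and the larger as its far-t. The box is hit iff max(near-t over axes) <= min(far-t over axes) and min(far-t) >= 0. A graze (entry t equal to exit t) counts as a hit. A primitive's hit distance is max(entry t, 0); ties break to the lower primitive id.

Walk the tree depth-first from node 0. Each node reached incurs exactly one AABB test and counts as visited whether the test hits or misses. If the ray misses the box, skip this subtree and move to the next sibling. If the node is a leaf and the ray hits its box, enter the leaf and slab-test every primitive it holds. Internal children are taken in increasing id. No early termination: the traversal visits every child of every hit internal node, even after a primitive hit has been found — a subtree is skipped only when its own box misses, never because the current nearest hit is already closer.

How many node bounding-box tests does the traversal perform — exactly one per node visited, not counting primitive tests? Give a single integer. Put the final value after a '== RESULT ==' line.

Trace the traversal:
N0 x:[55/2,91/2] y:[26,45] z:[7,46] -> hit [55/2,45], descend [25, 26]
  N25 x:[55/2,45] y:[57/2,89/2] z:[7,33] -> hit [57/2,33], descend [10, 13]
    N10 x:[55/2,32] y:[32,85/2] z:[17,29] -> miss, prune
    N13 x:[61/2,45] y:[57/2,89/2] z:[7,33] -> hit [61/2,33], descend [8, 39]
      N8 x:[61/2,33] y:[83/2,89/2] z:[7,22] -> miss, prune
      N39 x:[65/2,45] y:[57/2,37] z:[27,33] -> hit [65/2,33], descend [16, 20]
        N16 x:[77/2,45] y:[57/2,35] z:[27,33] -> miss, prune
        N20 x:[65/2,35] y:[34,37] z:[29,30] -> miss, prune
  N26 x:[28,91/2] y:[26,45] z:[29,46] -> hit [29,45], descend [24, 36]
    N24 x:[28,42] y:[26,67/2] z:[29,43] -> hit [29,67/2], descend [12, 32]
      N12 x:[63/2,42] y:[26,67/2] z:[29,42] -> hit [63/2,67/2], descend [14, 28]
        N14 x:[63/2,42] y:[26,33] z:[29,41] -> hit [63/2,33], descend [19, 38]
          N19 x:[79/2,42] y:[65/2,33] z:[37,41] -> miss, prune
          N38 x:[63/2,34] y:[26,28] z:[29,34] -> miss, prune
        N28 x:[32,33] y:[31,67/2] z:[40,42] -> miss, prune
      N32 x:[28,33] y:[27,65/2] z:[31,43] -> hit [31,65/2], descend [27, 31]
        N27 x:[28,33] y:[27,65/2] z:[38,43] -> miss, prune
        N31 x:[31,63/2] y:[30,31] z:[31,37] -> hit [31,31] leaf, test {P20@t=31}
    N36 x:[57/2,91/2] y:[33,45] z:[32,46] -> hit [33,45], descend [4, 5]
      N4 x:[57/2,37] y:[33,38] z:[39,46] -> miss, prune
      N5 x:[75/2,91/2] y:[67/2,45] z:[32,43] -> hit [75/2,43], descend [6, 15]
        N6 x:[44,91/2] y:[85/2,45] z:[38,43] -> miss, prune
        N15 x:[75/2,43] y:[67/2,87/2] z:[32,40] -> hit [75/2,40], descend [7, 29]
          N7 x:[83/2,43] y:[42,87/2] z:[32,35] -> miss, prune
          N29 x:[75/2,39] y:[67/2,35] z:[37,40] -> miss, prune

Visited [0, 25, 10, 13, 8, 39, 16, 20, 26, 24, 12, 14, 19, 38, 28, 32, 27, 31, 36, 4, 5, 6, 15, 7, 29]. Tests: 25 box, 1 leaf. Nearest: P20.

== RESULT ==
25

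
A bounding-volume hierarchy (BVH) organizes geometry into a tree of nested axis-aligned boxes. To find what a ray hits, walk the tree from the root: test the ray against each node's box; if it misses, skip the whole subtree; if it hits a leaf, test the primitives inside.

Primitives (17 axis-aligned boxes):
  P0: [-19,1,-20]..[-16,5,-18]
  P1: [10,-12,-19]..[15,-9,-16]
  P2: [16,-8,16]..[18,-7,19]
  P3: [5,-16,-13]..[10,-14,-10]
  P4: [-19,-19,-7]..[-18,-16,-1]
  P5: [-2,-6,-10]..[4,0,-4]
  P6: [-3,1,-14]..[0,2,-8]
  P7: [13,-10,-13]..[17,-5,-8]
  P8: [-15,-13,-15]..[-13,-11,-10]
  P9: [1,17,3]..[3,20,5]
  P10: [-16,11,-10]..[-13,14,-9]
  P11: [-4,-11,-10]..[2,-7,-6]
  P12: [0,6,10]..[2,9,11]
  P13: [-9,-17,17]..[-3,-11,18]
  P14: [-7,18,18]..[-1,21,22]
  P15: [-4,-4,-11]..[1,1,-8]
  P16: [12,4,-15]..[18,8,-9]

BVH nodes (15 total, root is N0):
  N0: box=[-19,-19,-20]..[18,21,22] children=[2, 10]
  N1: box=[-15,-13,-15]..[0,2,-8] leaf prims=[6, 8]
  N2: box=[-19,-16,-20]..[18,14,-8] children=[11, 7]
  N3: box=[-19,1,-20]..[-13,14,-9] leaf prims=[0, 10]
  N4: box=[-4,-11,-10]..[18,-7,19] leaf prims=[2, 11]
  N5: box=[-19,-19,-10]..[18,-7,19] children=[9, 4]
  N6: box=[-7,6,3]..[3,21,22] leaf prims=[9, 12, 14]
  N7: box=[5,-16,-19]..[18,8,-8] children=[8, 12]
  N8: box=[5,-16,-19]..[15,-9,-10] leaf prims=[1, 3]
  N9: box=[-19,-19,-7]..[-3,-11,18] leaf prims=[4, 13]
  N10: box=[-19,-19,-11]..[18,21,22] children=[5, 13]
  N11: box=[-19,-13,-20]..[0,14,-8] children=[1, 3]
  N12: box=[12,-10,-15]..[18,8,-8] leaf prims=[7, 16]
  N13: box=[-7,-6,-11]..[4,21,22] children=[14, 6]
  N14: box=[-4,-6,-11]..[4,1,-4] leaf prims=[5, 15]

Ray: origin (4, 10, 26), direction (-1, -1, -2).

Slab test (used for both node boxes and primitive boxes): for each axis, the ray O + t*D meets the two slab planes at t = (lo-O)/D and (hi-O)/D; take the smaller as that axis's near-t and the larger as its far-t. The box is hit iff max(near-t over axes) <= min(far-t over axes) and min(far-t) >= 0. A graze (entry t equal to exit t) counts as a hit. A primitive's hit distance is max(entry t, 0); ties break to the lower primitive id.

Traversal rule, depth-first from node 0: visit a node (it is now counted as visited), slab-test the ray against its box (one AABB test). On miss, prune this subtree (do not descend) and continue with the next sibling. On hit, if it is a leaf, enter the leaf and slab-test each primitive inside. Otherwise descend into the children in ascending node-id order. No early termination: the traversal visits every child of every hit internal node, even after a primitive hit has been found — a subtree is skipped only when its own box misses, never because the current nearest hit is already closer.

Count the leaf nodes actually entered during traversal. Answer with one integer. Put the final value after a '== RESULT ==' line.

Trace the traversal:
N0 x:[-14,23] y:[-11,29] z:[2,23] -> hit [2,23], descend [2, 10]
  N2 x:[-14,23] y:[-4,26] z:[17,23] -> hit [17,23], descend [7, 11]
    N7 x:[-14,-1] y:[2,26] z:[17,45/2] -> miss, prune
    N11 x:[4,23] y:[-4,23] z:[17,23] -> hit [17,23], descend [1, 3]
      N1 x:[4,19] y:[8,23] z:[17,41/2] -> hit [17,19] leaf, test {P6(miss), P8(miss)}
      N3 x:[17,23] y:[-4,9] z:[35/2,23] -> miss, prune
  N10 x:[-14,23] y:[-11,29] z:[2,37/2] -> hit [2,37/2], descend [5, 13]
    N5 x:[-14,23] y:[17,29] z:[7/2,18] -> hit [17,18], descend [4, 9]
      N4 x:[-14,8] y:[17,21] z:[7/2,18] -> miss, prune
      N9 x:[7,23] y:[21,29] z:[4,33/2] -> miss, prune
    N13 x:[0,11] y:[-11,16] z:[2,37/2] -> hit [2,11], descend [6, 14]
      N6 x:[1,11] y:[-11,4] z:[2,23/2] -> hit [2,4] leaf, test {P9(miss), P12(miss), P14(miss)}
      N14 x:[0,8] y:[9,16] z:[15,37/2] -> miss, prune

Summary -> nodes [0, 2, 7, 11, 1, 3, 10, 5, 4, 9, 13, 6, 14]; box-tests=13; leaf-entries=2; first=miss

== RESULT ==
2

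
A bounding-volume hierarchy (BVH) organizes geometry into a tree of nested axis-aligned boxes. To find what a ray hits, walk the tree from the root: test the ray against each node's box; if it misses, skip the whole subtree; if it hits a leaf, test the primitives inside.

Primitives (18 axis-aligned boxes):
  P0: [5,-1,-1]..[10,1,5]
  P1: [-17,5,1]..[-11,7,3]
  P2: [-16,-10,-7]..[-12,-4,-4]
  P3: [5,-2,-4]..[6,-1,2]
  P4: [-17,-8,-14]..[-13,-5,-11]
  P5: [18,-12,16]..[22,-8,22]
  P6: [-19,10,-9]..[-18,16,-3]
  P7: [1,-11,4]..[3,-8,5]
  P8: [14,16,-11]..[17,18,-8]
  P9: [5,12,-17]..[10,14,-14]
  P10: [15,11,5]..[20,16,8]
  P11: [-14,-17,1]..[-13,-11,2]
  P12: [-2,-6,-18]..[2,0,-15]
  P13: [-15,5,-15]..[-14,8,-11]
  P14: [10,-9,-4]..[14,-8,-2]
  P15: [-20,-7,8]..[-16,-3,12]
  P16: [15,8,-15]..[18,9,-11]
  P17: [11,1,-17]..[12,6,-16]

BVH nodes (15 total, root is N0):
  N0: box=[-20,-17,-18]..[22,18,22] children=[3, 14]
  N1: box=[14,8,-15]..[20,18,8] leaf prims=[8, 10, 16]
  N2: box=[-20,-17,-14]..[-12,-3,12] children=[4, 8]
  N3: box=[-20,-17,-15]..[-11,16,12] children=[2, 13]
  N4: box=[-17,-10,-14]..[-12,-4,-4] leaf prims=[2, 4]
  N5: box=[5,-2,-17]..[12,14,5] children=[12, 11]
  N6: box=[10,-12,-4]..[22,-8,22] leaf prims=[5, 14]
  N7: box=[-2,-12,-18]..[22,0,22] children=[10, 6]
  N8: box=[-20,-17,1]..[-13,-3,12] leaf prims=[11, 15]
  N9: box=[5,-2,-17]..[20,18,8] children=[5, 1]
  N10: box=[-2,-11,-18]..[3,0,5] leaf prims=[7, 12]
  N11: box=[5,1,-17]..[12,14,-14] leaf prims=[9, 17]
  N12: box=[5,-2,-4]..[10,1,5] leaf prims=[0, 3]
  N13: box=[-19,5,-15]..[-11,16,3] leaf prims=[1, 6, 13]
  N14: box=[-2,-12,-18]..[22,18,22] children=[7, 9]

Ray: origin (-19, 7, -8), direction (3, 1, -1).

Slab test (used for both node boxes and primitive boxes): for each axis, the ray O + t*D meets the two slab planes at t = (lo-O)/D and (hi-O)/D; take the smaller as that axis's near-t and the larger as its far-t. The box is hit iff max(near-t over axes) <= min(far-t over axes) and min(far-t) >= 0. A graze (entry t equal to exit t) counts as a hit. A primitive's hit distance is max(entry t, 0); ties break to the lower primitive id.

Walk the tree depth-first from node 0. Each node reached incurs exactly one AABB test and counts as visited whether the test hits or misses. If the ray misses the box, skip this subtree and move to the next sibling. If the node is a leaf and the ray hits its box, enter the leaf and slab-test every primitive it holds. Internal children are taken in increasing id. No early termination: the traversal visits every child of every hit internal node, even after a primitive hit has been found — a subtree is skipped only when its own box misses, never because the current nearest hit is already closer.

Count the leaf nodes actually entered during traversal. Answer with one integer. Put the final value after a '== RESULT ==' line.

Walk:
N0 x:[-1/3,41/3] y:[-24,11] z:[-30,10] -> hit [-1/3,10], descend [3, 14]
  N3 x:[-1/3,8/3] y:[-24,9] z:[-20,7] -> hit [-1/3,8/3], descend [2, 13]
    N2 x:[-1/3,7/3] y:[-24,-10] z:[-20,6] -> miss, prune
    N13 x:[0,8/3] y:[-2,9] z:[-11,7] -> hit [0,8/3] leaf, test {P1(miss), P6(miss), P13(miss)}
  N14 x:[17/3,41/3] y:[-19,11] z:[-30,10] -> hit [17/3,10], descend [7, 9]
    N7 x:[17/3,41/3] y:[-19,-7] z:[-30,10] -> miss, prune
    N9 x:[8,13] y:[-9,11] z:[-16,9] -> hit [8,9], descend [1, 5]
      N1 x:[11,13] y:[1,11] z:[-16,7] -> miss, prune
      N5 x:[8,31/3] y:[-9,7] z:[-13,9] -> miss, prune

Visited [0, 3, 2, 13, 14, 7, 9, 1, 5]. Tests: 9 box, 1 leaf. Nearest: miss.

== RESULT ==
1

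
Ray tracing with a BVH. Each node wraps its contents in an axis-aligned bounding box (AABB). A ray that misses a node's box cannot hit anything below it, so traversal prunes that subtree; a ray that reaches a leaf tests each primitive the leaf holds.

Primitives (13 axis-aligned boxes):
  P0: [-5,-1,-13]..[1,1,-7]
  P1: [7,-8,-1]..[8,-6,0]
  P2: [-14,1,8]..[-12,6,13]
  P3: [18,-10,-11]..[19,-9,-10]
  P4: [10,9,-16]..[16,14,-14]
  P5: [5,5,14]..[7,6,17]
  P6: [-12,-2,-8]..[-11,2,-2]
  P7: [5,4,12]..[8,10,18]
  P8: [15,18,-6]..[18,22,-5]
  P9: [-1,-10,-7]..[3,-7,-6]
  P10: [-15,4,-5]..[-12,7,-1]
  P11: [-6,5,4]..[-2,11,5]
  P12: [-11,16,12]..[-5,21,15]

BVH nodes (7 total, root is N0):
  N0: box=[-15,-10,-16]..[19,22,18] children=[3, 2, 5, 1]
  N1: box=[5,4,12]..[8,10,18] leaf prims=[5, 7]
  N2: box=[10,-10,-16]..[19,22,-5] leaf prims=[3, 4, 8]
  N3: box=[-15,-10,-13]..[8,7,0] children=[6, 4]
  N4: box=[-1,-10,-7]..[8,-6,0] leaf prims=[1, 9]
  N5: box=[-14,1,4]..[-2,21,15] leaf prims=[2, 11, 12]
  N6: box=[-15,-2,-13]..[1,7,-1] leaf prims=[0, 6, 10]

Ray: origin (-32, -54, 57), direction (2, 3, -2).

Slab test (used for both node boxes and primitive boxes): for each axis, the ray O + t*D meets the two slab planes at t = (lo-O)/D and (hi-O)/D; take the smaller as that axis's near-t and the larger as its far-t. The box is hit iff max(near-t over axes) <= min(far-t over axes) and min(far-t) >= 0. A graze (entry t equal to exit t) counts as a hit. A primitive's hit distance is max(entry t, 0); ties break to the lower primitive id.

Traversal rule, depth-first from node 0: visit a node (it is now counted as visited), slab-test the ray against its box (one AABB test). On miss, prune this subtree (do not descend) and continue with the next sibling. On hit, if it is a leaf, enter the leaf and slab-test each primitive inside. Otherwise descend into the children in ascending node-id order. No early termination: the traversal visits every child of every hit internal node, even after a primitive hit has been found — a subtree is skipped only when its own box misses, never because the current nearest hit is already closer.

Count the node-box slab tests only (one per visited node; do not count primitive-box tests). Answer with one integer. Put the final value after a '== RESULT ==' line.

Traverse from the root:
N0 x:[17/2,51/2] y:[44/3,76/3] z:[39/2,73/2] -> hit [39/2,76/3], descend [1, 2, 3, 5]
  N1 x:[37/2,20] y:[58/3,64/3] z:[39/2,45/2] -> hit [39/2,20] leaf, test {P5(miss), P7@t=39/2}
  N2 x:[21,51/2] y:[44/3,76/3] z:[31,73/2] -> miss, prune
  N3 x:[17/2,20] y:[44/3,61/3] z:[57/2,35] -> miss, prune
  N5 x:[9,15] y:[55/3,25] z:[21,53/2] -> miss, prune

order=[0, 1, 2, 3, 5]  |boxes|=5  |leaves|=1  hit=P7

== RESULT ==
5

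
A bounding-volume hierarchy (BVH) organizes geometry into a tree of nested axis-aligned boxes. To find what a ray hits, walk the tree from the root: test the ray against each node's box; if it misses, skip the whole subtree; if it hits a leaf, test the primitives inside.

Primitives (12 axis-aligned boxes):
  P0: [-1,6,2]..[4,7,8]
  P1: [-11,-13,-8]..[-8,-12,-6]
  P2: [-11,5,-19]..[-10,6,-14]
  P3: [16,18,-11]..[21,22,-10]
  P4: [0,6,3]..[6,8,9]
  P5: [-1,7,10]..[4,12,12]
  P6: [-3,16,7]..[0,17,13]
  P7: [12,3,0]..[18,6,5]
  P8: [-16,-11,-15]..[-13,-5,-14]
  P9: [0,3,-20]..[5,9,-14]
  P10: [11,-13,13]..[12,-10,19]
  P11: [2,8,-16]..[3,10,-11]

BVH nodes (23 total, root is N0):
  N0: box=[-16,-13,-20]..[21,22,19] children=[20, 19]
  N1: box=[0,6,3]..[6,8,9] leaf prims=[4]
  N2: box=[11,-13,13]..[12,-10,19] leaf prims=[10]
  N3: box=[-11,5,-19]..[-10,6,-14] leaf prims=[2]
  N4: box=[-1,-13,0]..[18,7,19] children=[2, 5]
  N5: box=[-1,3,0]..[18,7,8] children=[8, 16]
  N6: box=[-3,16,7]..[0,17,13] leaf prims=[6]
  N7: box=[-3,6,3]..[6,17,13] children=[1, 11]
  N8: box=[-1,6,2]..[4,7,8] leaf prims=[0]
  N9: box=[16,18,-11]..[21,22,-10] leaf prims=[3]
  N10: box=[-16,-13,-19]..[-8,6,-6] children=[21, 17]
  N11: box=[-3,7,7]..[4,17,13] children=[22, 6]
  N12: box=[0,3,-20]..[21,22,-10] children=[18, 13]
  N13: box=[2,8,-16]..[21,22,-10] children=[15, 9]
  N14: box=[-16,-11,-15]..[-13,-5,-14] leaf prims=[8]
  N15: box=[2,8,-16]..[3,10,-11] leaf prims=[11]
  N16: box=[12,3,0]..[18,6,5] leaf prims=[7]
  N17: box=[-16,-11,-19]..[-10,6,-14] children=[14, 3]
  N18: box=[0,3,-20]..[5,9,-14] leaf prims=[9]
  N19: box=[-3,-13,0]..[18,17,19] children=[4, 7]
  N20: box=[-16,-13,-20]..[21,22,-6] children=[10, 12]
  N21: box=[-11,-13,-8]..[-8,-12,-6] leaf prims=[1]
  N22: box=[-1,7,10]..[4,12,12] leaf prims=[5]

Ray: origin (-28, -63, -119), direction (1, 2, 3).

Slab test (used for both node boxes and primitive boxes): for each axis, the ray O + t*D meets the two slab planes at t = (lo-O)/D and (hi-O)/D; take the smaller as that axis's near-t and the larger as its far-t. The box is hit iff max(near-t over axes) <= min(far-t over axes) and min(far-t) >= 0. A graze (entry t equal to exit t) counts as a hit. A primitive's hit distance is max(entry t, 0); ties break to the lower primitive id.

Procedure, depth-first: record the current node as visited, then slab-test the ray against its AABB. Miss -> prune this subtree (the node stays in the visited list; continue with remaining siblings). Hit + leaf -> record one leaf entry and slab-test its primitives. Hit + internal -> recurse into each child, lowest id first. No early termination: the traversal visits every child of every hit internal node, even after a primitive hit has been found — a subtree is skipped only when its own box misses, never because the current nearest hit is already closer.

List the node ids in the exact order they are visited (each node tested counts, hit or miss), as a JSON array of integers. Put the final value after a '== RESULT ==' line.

Walk:
N0 x:[12,49] y:[25,85/2] z:[33,46] -> hit [33,85/2], descend [19, 20]
  N19 x:[25,46] y:[25,40] z:[119/3,46] -> hit [119/3,40], descend [4, 7]
    N4 x:[27,46] y:[25,35] z:[119/3,46] -> miss, prune
    N7 x:[25,34] y:[69/2,40] z:[122/3,44] -> miss, prune
  N20 x:[12,49] y:[25,85/2] z:[33,113/3] -> hit [33,113/3], descend [10, 12]
    N10 x:[12,20] y:[25,69/2] z:[100/3,113/3] -> miss, prune
    N12 x:[28,49] y:[33,85/2] z:[33,109/3] -> hit [33,109/3], descend [13, 18]
      N13 x:[30,49] y:[71/2,85/2] z:[103/3,109/3] -> hit [71/2,109/3], descend [9, 15]
        N9 x:[44,49] y:[81/2,85/2] z:[36,109/3] -> miss, prune
        N15 x:[30,31] y:[71/2,73/2] z:[103/3,36] -> miss, prune
      N18 x:[28,33] y:[33,36] z:[33,35] -> hit [33,33] leaf, test {P9@t=33}

11 AABB tests over nodes [0, 19, 4, 7, 20, 10, 12, 13, 9, 15, 18]; 1 leaf entered; closest P9.

== RESULT ==
[0, 19, 4, 7, 20, 10, 12, 13, 9, 15, 18]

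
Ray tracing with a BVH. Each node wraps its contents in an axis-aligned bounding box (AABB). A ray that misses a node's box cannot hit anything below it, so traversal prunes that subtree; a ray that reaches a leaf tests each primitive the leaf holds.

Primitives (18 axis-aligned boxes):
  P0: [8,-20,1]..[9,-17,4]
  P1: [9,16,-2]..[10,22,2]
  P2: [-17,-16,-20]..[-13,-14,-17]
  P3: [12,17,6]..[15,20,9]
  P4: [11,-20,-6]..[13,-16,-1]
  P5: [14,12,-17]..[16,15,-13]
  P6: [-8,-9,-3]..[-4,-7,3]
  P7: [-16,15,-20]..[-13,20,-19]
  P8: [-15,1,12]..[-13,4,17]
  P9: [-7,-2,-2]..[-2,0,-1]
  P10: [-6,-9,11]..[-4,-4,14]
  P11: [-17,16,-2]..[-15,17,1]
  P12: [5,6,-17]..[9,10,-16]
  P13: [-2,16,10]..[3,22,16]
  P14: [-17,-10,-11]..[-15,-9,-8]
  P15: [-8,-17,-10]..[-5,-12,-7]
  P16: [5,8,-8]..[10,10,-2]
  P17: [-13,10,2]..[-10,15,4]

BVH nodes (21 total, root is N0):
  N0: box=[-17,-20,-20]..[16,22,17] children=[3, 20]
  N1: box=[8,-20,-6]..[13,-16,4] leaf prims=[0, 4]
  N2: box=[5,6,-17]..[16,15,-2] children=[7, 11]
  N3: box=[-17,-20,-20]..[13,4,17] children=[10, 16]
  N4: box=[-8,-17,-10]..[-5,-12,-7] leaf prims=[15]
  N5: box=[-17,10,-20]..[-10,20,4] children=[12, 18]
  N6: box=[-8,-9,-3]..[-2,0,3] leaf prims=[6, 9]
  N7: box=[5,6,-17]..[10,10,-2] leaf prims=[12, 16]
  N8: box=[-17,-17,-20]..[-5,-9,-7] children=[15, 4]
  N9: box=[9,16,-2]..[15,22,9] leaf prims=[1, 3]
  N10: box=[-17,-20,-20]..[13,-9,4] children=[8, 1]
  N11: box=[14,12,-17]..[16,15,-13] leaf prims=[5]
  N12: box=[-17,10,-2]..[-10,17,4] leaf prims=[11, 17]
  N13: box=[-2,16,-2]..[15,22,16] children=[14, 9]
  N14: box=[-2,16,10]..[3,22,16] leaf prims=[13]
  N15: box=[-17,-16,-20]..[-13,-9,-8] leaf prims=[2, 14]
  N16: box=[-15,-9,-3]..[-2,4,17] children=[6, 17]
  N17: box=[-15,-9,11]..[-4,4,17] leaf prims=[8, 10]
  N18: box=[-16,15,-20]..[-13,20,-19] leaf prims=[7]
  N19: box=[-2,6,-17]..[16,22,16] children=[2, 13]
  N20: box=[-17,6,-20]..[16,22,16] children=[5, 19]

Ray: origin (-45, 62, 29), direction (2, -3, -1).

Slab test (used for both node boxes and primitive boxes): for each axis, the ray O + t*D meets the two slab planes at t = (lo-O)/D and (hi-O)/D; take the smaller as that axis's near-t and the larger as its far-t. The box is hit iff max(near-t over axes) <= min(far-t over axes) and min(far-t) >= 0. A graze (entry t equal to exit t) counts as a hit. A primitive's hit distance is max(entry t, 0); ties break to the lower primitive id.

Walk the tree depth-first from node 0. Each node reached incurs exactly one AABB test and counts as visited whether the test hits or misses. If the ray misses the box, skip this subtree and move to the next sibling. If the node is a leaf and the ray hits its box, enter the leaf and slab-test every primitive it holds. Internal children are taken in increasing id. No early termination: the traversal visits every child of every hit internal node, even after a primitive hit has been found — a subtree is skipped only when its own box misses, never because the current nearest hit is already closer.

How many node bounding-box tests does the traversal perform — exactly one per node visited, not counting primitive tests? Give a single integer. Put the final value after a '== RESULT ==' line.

Traverse from the root:
N0 x:[14,61/2] y:[40/3,82/3] z:[12,49] -> hit [14,82/3], descend [3, 20]
  N3 x:[14,29] y:[58/3,82/3] z:[12,49] -> hit [58/3,82/3], descend [10, 16]
    N10 x:[14,29] y:[71/3,82/3] z:[25,49] -> hit [25,82/3], descend [1, 8]
      N1 x:[53/2,29] y:[26,82/3] z:[25,35] -> hit [53/2,82/3] leaf, test {P0@t=53/2, P4(miss)}
      N8 x:[14,20] y:[71/3,79/3] z:[36,49] -> miss, prune
    N16 x:[15,43/2] y:[58/3,71/3] z:[12,32] -> hit [58/3,43/2], descend [6, 17]
      N6 x:[37/2,43/2] y:[62/3,71/3] z:[26,32] -> miss, prune
      N17 x:[15,41/2] y:[58/3,71/3] z:[12,18] -> miss, prune
  N20 x:[14,61/2] y:[40/3,56/3] z:[13,49] -> hit [14,56/3], descend [5, 19]
    N5 x:[14,35/2] y:[14,52/3] z:[25,49] -> miss, prune
    N19 x:[43/2,61/2] y:[40/3,56/3] z:[13,46] -> miss, prune

Summary -> nodes [0, 3, 10, 1, 8, 16, 6, 17, 20, 5, 19]; box-tests=11; leaf-entries=1; first=P0

== RESULT ==
11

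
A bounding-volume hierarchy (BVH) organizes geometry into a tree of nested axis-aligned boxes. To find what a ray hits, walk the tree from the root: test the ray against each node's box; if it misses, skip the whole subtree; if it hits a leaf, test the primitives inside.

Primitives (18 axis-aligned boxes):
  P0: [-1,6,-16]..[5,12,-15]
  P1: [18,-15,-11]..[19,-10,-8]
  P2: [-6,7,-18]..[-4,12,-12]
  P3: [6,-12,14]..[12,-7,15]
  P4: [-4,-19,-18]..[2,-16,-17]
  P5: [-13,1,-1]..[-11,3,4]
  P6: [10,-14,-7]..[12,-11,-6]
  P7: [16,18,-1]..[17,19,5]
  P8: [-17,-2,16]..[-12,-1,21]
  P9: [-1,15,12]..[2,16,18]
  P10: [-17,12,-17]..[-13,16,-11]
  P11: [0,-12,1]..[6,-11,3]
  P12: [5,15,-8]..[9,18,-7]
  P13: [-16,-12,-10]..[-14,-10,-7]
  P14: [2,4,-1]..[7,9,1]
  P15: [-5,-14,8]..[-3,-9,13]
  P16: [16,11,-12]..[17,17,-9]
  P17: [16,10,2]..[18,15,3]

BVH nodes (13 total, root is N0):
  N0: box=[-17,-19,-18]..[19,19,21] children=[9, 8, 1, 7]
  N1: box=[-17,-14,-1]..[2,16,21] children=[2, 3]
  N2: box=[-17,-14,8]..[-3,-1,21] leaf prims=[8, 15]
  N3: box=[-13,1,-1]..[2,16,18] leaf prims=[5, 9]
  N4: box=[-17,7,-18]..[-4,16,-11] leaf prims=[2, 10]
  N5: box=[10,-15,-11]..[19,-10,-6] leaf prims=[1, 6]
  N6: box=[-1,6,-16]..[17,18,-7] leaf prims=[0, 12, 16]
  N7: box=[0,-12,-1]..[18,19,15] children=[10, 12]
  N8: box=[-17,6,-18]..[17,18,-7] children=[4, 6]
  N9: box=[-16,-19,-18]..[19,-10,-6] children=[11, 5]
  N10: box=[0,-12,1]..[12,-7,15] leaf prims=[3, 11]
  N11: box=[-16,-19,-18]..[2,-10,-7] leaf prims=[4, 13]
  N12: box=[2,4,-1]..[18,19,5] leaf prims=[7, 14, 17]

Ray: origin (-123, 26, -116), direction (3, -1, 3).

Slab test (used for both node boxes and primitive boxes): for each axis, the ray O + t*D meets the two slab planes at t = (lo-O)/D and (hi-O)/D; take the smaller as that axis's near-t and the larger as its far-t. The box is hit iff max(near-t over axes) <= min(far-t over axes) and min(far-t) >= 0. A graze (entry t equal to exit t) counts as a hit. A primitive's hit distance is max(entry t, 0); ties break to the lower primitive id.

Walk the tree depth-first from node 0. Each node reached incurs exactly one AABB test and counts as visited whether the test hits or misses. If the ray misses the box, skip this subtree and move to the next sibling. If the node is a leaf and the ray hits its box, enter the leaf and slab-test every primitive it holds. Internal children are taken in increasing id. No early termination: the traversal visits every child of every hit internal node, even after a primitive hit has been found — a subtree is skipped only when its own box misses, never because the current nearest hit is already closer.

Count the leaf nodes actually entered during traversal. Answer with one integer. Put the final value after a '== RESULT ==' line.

Walk:
N0 x:[106/3,142/3] y:[7,45] z:[98/3,137/3] -> hit [106/3,45], descend [1, 7, 8, 9]
  N1 x:[106/3,125/3] y:[10,40] z:[115/3,137/3] -> hit [115/3,40], descend [2, 3]
    N2 x:[106/3,40] y:[27,40] z:[124/3,137/3] -> miss, prune
    N3 x:[110/3,125/3] y:[10,25] z:[115/3,134/3] -> miss, prune
  N7 x:[41,47] y:[7,38] z:[115/3,131/3] -> miss, prune
  N8 x:[106/3,140/3] y:[8,20] z:[98/3,109/3] -> miss, prune
  N9 x:[107/3,142/3] y:[36,45] z:[98/3,110/3] -> hit [36,110/3], descend [5, 11]
    N5 x:[133/3,142/3] y:[36,41] z:[35,110/3] -> miss, prune
    N11 x:[107/3,125/3] y:[36,45] z:[98/3,109/3] -> hit [36,109/3] leaf, test {P4(miss), P13@t=36}

Visited [0, 1, 2, 3, 7, 8, 9, 5, 11]. Tests: 9 box, 1 leaf. Nearest: P13.

== RESULT ==
1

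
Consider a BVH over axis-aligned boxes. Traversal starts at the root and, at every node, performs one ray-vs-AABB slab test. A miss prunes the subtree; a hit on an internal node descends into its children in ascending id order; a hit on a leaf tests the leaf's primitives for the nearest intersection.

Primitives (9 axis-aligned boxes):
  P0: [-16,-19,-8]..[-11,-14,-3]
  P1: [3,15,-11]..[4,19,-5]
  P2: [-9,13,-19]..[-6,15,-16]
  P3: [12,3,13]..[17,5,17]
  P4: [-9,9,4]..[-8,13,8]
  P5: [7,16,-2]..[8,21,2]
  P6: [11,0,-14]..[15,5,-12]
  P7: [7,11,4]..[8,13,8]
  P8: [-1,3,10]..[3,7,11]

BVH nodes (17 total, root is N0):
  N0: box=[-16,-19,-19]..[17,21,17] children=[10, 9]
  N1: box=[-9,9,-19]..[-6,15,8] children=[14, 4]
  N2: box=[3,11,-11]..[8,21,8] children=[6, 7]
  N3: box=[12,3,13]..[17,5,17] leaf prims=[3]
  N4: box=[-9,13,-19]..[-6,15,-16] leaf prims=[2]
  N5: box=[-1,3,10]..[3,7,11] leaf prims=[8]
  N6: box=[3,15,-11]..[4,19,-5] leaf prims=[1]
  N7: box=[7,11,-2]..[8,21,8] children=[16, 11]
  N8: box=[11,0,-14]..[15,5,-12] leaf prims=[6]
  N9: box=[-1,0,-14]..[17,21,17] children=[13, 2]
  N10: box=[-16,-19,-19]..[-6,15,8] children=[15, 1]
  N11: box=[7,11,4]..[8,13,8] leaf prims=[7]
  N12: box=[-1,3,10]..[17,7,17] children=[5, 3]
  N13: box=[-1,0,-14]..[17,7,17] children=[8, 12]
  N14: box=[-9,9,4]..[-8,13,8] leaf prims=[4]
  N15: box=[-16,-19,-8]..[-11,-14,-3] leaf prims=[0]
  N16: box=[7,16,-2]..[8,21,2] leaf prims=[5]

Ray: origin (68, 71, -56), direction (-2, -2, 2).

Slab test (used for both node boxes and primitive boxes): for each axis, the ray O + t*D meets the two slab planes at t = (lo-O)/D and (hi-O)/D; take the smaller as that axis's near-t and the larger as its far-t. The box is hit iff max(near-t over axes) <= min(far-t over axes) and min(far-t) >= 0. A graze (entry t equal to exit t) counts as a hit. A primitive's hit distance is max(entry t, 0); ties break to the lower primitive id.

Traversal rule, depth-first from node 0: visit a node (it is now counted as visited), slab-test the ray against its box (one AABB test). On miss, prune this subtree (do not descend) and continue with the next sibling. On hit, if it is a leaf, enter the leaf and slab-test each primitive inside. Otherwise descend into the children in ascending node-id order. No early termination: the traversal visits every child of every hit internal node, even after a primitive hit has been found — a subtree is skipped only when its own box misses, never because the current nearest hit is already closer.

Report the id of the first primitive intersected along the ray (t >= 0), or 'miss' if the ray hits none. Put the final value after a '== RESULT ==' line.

Traverse from the root:
N0 x:[51/2,42] y:[25,45] z:[37/2,73/2] -> hit [51/2,73/2], descend [9, 10]
  N9 x:[51/2,69/2] y:[25,71/2] z:[21,73/2] -> hit [51/2,69/2], descend [2, 13]
    N2 x:[30,65/2] y:[25,30] z:[45/2,32] -> hit [30,30], descend [6, 7]
      N6 x:[32,65/2] y:[26,28] z:[45/2,51/2] -> miss, prune
      N7 x:[30,61/2] y:[25,30] z:[27,32] -> hit [30,30], descend [11, 16]
        N11 x:[30,61/2] y:[29,30] z:[30,32] -> hit [30,30] leaf, test {P7@t=30}
        N16 x:[30,61/2] y:[25,55/2] z:[27,29] -> miss, prune
    N13 x:[51/2,69/2] y:[32,71/2] z:[21,73/2] -> hit [32,69/2], descend [8, 12]
      N8 x:[53/2,57/2] y:[33,71/2] z:[21,22] -> miss, prune
      N12 x:[51/2,69/2] y:[32,34] z:[33,73/2] -> hit [33,34], descend [3, 5]
        N3 x:[51/2,28] y:[33,34] z:[69/2,73/2] -> miss, prune
        N5 x:[65/2,69/2] y:[32,34] z:[33,67/2] -> hit [33,67/2] leaf, test {P8@t=33}
  N10 x:[37,42] y:[28,45] z:[37/2,32] -> miss, prune

order=[0, 9, 2, 6, 7, 11, 16, 13, 8, 12, 3, 5, 10]  |boxes|=13  |leaves|=2  hit=P7

== RESULT ==
7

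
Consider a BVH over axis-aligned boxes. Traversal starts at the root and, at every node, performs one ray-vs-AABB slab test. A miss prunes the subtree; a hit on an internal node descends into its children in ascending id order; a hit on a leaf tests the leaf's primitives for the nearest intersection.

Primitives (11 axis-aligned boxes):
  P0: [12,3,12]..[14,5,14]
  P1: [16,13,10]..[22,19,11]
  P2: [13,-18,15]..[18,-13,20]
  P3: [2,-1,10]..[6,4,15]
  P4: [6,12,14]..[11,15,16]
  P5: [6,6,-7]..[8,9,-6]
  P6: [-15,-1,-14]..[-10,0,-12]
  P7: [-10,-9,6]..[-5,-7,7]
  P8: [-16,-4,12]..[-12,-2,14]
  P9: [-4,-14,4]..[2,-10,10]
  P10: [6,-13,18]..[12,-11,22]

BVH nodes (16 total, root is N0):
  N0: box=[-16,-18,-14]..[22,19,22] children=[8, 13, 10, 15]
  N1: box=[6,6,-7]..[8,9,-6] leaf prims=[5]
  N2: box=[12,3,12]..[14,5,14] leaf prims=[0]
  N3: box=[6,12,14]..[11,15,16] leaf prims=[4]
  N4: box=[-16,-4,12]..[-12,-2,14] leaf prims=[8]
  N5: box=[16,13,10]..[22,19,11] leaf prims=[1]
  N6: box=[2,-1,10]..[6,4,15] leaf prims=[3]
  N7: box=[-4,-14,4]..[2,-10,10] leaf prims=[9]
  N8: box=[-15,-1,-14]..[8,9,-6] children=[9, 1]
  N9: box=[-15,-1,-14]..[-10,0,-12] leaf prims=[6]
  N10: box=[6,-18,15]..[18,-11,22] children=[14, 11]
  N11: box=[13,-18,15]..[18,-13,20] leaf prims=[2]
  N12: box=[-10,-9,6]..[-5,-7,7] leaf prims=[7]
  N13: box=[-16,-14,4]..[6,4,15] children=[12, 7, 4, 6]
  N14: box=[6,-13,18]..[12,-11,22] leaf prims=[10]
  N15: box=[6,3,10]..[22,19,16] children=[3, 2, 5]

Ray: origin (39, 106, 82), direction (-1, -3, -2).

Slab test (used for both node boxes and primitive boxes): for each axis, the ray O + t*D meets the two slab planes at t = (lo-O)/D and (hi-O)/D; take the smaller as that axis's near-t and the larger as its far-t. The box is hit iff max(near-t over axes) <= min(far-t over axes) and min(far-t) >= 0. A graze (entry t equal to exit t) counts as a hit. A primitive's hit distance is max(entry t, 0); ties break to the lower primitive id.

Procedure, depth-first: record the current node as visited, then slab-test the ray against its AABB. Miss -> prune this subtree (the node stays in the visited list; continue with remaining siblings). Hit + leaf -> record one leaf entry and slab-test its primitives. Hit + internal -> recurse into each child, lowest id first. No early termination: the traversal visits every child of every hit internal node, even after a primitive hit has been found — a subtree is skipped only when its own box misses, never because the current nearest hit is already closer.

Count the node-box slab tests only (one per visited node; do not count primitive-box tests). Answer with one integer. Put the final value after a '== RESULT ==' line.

Trace the traversal:
N0 x:[17,55] y:[29,124/3] z:[30,48] -> hit [30,124/3], descend [8, 10, 13, 15]
  N8 x:[31,54] y:[97/3,107/3] z:[44,48] -> miss, prune
  N10 x:[21,33] y:[39,124/3] z:[30,67/2] -> miss, prune
  N13 x:[33,55] y:[34,40] z:[67/2,39] -> hit [34,39], descend [4, 6, 7, 12]
    N4 x:[51,55] y:[36,110/3] z:[34,35] -> miss, prune
    N6 x:[33,37] y:[34,107/3] z:[67/2,36] -> hit [34,107/3] leaf, test {P3@t=34}
    N7 x:[37,43] y:[116/3,40] z:[36,39] -> hit [116/3,39] leaf, test {P9@t=116/3}
    N12 x:[44,49] y:[113/3,115/3] z:[75/2,38] -> miss, prune
  N15 x:[17,33] y:[29,103/3] z:[33,36] -> hit [33,33], descend [2, 3, 5]
    N2 x:[25,27] y:[101/3,103/3] z:[34,35] -> miss, prune
    N3 x:[28,33] y:[91/3,94/3] z:[33,34] -> miss, prune
    N5 x:[17,23] y:[29,31] z:[71/2,36] -> miss, prune

Summary -> nodes [0, 8, 10, 13, 4, 6, 7, 12, 15, 2, 3, 5]; box-tests=12; leaf-entries=2; first=P3

== RESULT ==
12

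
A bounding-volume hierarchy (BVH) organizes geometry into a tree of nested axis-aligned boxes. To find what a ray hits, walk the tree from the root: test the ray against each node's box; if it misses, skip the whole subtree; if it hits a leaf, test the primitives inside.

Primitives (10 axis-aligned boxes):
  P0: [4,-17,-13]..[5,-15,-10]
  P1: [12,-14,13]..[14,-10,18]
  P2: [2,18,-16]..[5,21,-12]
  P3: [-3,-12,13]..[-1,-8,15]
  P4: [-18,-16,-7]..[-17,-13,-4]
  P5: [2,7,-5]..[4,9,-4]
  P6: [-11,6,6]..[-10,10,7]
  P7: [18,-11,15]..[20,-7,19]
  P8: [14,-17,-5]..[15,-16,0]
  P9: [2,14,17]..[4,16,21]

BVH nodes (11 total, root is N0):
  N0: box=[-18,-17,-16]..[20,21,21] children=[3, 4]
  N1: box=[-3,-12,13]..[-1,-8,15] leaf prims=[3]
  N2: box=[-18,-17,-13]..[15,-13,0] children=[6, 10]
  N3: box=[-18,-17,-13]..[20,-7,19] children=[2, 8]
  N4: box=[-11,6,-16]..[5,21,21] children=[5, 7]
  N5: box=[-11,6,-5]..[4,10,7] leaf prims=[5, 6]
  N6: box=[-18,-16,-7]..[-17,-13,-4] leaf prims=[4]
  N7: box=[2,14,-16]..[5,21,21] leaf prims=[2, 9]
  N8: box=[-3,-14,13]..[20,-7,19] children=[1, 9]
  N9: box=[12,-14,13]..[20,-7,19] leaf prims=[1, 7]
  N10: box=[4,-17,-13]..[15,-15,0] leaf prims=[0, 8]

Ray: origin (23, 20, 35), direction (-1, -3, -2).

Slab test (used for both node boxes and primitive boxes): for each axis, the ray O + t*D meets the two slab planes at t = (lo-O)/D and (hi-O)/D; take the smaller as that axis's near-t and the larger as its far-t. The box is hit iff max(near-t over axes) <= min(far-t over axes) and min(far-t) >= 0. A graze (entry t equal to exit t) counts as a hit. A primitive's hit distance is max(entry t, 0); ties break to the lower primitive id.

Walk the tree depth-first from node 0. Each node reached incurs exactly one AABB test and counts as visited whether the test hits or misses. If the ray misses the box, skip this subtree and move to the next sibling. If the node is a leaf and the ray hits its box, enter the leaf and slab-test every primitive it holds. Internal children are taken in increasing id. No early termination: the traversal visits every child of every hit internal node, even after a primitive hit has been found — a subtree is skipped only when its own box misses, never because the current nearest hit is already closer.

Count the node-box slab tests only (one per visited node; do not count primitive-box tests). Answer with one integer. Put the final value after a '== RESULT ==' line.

Trace the traversal:
N0 x:[3,41] y:[-1/3,37/3] z:[7,51/2] -> hit [7,37/3], descend [3, 4]
  N3 x:[3,41] y:[9,37/3] z:[8,24] -> hit [9,37/3], descend [2, 8]
    N2 x:[8,41] y:[11,37/3] z:[35/2,24] -> miss, prune
    N8 x:[3,26] y:[9,34/3] z:[8,11] -> hit [9,11], descend [1, 9]
      N1 x:[24,26] y:[28/3,32/3] z:[10,11] -> miss, prune
      N9 x:[3,11] y:[9,34/3] z:[8,11] -> hit [9,11] leaf, test {P1@t=10, P7(miss)}
  N4 x:[18,34] y:[-1/3,14/3] z:[7,51/2] -> miss, prune

7 AABB tests over nodes [0, 3, 2, 8, 1, 9, 4]; 1 leaf entered; closest P1.

== RESULT ==
7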